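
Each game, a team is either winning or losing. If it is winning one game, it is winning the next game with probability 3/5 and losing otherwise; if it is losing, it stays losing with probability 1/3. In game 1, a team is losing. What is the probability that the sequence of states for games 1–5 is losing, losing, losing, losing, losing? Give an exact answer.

1/81

Game 1 is given. For each transition, use the conditional probability from the current state:
P(losing | losing) = 1/3; P(losing | losing) = 1/3; P(losing | losing) = 1/3; P(losing | losing) = 1/3.
P = 1/3 × 1/3 × 1/3 × 1/3 = 1/81.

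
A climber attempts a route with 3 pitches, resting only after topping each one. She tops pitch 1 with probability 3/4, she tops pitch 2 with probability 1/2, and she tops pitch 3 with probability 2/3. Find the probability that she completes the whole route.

Multiplying along the chain,
P = 3/4 × 1/2 × 2/3 = 6/24 = 1/4.

1/4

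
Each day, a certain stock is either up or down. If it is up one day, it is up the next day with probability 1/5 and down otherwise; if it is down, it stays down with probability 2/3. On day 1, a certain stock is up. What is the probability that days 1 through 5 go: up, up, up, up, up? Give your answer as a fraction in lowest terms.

Day 1 is given. For each transition, use the conditional probability from the current state:
P(up | up) = 1/5; P(up | up) = 1/5; P(up | up) = 1/5; P(up | up) = 1/5.
P = 1/5 × 1/5 × 1/5 × 1/5 = 1/625.

1/625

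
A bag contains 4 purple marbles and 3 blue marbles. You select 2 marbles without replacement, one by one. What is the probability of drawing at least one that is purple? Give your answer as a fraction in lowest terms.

P(no purple) = 3/7 × 2/6 = 6/42 = 1/7.
P(at least one) = 1 − 1/7 = 6/7.

6/7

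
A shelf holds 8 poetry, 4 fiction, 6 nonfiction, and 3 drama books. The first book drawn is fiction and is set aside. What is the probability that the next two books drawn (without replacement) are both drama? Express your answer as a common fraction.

3/190

After the first draw, 3 of the remaining 20 books are drama.
P = 3/20 × 2/19 = 6/380 = 3/190.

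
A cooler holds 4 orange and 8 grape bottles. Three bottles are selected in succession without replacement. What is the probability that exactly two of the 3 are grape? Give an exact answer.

28/55

One ordering (grape drawn first) has probability 8/12 × 7/11 × 4/10 = 224/1320 = 28/165.
There are C(3,2) = 3 such orderings, each equally likely, so P = 3 × 28/165 = 28/55.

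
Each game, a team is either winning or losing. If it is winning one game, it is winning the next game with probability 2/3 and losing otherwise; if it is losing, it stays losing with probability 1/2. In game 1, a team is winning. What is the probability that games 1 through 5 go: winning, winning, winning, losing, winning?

2/27

Game 1 is given. For each transition, use the conditional probability from the current state:
P(winning | winning) = 2/3; P(winning | winning) = 2/3; P(losing | winning) = 1/3; P(winning | losing) = 1/2.
P = 2/3 × 2/3 × 1/3 × 1/2 = 4/54 = 2/27.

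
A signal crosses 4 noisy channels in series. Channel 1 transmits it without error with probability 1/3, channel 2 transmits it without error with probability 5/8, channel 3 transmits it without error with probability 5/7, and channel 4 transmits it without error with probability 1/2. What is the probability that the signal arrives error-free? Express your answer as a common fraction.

25/336

Each stage is reached only if all earlier stages succeed, so
P = 1/3 × 5/8 × 5/7 × 1/2 = 25/336.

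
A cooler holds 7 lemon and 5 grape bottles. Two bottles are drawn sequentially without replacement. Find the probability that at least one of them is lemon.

P(no lemon) = 5/12 × 4/11 = 20/132 = 5/33.
P(at least one) = 1 − 5/33 = 28/33.

28/33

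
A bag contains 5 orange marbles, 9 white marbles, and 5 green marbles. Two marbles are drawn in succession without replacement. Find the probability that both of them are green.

10/171

P(all green) = 5/19 × 4/18 = 20/342 = 10/171.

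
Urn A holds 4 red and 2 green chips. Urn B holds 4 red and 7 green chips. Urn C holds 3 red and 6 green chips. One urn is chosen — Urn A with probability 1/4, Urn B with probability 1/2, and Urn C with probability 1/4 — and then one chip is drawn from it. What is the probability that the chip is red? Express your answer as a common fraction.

From Urn A: P(red) = 4/6.
From Urn B: P(red) = 4/11.
From Urn C: P(red) = 3/9.
Total probability = (1/4)(4/6) + (1/2)(4/11) + (1/4)(3/9) = 19/44.

19/44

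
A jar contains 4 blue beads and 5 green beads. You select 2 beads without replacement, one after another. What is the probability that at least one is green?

P(no green) = 4/9 × 3/8 = 12/72 = 1/6.
P(at least one) = 1 − 1/6 = 5/6.

5/6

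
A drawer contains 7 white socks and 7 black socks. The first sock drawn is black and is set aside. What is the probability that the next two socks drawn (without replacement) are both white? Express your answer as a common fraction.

7/26

After the first draw, 7 of the remaining 13 socks are white.
P = 7/13 × 6/12 = 42/156 = 7/26.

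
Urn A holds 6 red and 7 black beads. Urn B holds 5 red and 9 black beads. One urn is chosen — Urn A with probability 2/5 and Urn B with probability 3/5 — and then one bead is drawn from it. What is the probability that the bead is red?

363/910

From Urn A: P(red) = 6/13.
From Urn B: P(red) = 5/14.
Total probability = (2/5)(6/13) + (3/5)(5/14) = 363/910.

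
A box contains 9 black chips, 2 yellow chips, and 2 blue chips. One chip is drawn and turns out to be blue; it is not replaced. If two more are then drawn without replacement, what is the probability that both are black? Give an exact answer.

After the first draw, 9 of the remaining 12 chips are black.
P = 9/12 × 8/11 = 72/132 = 6/11.

6/11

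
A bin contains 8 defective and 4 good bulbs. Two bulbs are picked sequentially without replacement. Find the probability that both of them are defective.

14/33

P = 8/12 × 7/11 = 56/132 = 14/33.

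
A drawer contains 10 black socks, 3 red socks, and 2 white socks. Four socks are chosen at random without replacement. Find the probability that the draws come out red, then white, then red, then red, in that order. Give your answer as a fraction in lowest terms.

Chain rule:
P = 3/15 × 2/14 × 2/13 × 1/12 = 12/32760 = 1/2730.

1/2730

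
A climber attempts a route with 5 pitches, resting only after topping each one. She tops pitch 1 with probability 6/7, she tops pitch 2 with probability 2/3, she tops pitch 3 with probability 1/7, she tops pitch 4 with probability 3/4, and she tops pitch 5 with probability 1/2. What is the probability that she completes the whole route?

3/98

Each stage is reached only if all earlier stages succeed, so
P = 6/7 × 2/3 × 1/7 × 3/4 × 1/2 = 36/1176 = 3/98.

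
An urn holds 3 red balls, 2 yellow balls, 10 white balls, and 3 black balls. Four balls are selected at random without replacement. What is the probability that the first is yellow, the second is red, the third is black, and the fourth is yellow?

Each draw changes the counts, so multiply the conditional probabilities along the sequence:
P = 2/18 × 3/17 × 3/16 × 1/15 = 18/73440 = 1/4080.

1/4080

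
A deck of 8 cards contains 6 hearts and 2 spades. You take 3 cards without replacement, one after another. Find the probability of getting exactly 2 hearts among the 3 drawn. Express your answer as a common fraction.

15/28

One ordering (hearts drawn first) has probability 6/8 × 5/7 × 2/6 = 60/336 = 5/28.
There are C(3,2) = 3 such orderings, each equally likely, so P = 3 × 5/28 = 15/28.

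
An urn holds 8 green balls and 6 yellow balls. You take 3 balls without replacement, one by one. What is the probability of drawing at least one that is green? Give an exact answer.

86/91

P(no green) = 6/14 × 5/13 × 4/12 = 120/2184 = 5/91.
P(at least one) = 1 − 5/91 = 86/91.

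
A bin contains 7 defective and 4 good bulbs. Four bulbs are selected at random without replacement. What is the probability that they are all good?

P(all good) = 4/11 × 3/10 × 2/9 × 1/8 = 24/7920 = 1/330.

1/330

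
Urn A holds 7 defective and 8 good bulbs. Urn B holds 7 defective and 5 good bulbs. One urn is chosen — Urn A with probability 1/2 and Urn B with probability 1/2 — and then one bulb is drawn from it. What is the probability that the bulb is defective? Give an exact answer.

From Urn A: P(defective) = 7/15.
From Urn B: P(defective) = 7/12.
Total probability = (1/2)(7/15) + (1/2)(7/12) = 21/40.

21/40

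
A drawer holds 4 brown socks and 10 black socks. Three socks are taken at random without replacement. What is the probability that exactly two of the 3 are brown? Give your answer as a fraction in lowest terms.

One ordering (brown drawn first) has probability 4/14 × 3/13 × 10/12 = 120/2184 = 5/91.
There are C(3,2) = 3 such orderings, each equally likely, so P = 3 × 5/91 = 15/91.

15/91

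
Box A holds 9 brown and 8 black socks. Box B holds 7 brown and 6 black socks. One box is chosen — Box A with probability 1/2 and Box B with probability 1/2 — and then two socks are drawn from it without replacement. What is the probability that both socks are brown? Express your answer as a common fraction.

From Box A: P(both brown) = (9/17)(8/16) = 9/34.
From Box B: P(both brown) = (7/13)(6/12) = 7/26.
Total probability = (1/2)(9/34) + (1/2)(7/26) = 59/221.

59/221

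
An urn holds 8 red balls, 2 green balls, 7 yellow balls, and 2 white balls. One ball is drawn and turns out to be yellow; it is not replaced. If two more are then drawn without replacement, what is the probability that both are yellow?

After the first draw, 6 of the remaining 18 balls are yellow.
P = 6/18 × 5/17 = 30/306 = 5/51.

5/51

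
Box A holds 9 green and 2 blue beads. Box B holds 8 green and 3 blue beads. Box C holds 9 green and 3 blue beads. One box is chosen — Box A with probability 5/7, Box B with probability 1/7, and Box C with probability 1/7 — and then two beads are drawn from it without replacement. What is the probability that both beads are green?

34/55

From Box A: P(both green) = (9/11)(8/10) = 36/55.
From Box B: P(both green) = (8/11)(7/10) = 28/55.
From Box C: P(both green) = (9/12)(8/11) = 6/11.
Total probability = (5/7)(36/55) + (1/7)(28/55) + (1/7)(6/11) = 34/55.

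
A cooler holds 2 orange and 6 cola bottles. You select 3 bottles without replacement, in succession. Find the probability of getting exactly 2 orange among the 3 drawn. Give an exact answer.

3/28

One ordering (orange drawn first) has probability 2/8 × 1/7 × 6/6 = 12/336 = 1/28.
There are C(3,2) = 3 such orderings, each equally likely, so P = 3 × 1/28 = 3/28.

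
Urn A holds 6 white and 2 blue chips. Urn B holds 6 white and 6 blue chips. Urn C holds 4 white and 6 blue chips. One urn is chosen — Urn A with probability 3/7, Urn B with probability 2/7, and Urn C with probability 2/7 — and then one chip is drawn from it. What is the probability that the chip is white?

81/140

From Urn A: P(white) = 6/8.
From Urn B: P(white) = 6/12.
From Urn C: P(white) = 4/10.
Total probability = (3/7)(6/8) + (2/7)(6/12) + (2/7)(4/10) = 81/140.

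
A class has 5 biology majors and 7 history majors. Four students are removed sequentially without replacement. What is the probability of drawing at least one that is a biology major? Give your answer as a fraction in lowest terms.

92/99

P(no biology majors) = 7/12 × 6/11 × 5/10 × 4/9 = 840/11880 = 7/99.
P(at least one) = 1 − 7/99 = 92/99.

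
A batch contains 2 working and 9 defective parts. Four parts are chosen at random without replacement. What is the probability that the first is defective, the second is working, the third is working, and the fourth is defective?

Each draw changes the counts, so multiply the conditional probabilities along the sequence:
P = 9/11 × 2/10 × 1/9 × 8/8 = 144/7920 = 1/55.

1/55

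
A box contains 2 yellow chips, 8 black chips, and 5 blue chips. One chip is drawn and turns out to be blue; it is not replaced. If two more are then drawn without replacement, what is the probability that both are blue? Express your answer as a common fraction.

With the first chip removed, 4 blue remain out of 14.
P = 4/14 × 3/13 = 12/182 = 6/91.

6/91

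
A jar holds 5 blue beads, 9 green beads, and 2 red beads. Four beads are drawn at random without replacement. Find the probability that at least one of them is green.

P(no green) = 7/16 × 6/15 × 5/14 × 4/13 = 840/43680 = 1/52.
P(at least one) = 1 − 1/52 = 51/52.

51/52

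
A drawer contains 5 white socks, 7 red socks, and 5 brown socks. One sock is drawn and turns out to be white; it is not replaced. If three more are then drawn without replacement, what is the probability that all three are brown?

1/56

With the first sock removed, 5 brown remain out of 16.
P = 5/16 × 4/15 × 3/14 = 60/3360 = 1/56.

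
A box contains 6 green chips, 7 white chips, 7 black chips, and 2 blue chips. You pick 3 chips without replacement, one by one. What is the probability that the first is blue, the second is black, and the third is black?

1/110

Chain rule:
P = 2/22 × 7/21 × 6/20 = 84/9240 = 1/110.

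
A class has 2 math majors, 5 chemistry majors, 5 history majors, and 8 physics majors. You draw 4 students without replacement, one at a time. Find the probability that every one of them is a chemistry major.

1/969

P(all chemistry majors) = 5/20 × 4/19 × 3/18 × 2/17 = 120/116280 = 1/969.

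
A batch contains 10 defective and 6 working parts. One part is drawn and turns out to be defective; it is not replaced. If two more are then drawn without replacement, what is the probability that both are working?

1/7

After the first draw, 6 of the remaining 15 parts are working.
P = 6/15 × 5/14 = 30/210 = 1/7.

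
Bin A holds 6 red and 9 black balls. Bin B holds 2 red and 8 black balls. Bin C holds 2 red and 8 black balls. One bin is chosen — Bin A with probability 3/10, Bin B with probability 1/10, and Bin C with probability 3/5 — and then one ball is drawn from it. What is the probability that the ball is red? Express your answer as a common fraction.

From Bin A: P(red) = 6/15.
From Bin B: P(red) = 2/10.
From Bin C: P(red) = 2/10.
Total probability = (3/10)(6/15) + (1/10)(2/10) + (3/5)(2/10) = 13/50.

13/50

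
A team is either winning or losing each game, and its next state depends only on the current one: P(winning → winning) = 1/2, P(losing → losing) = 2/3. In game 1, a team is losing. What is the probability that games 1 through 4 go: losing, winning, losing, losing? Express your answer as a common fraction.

Game 1 is given. For each transition, use the conditional probability from the current state:
P(winning | losing) = 1/3; P(losing | winning) = 1/2; P(losing | losing) = 2/3.
P = 1/3 × 1/2 × 2/3 = 2/18 = 1/9.

1/9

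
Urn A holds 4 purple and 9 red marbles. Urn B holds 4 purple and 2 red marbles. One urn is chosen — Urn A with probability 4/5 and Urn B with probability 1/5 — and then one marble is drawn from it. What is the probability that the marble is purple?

From Urn A: P(purple) = 4/13.
From Urn B: P(purple) = 4/6.
Total probability = (4/5)(4/13) + (1/5)(4/6) = 74/195.

74/195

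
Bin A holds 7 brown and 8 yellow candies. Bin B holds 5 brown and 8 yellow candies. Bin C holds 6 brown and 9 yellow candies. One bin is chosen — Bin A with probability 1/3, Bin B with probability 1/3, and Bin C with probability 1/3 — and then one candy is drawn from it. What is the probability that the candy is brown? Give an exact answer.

From Bin A: P(brown) = 7/15.
From Bin B: P(brown) = 5/13.
From Bin C: P(brown) = 6/15.
Total probability = (1/3)(7/15) + (1/3)(5/13) + (1/3)(6/15) = 244/585.

244/585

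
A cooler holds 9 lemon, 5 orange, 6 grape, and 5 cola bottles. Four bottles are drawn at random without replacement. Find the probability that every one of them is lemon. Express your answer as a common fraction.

63/6325

P = 9/25 × 8/24 × 7/23 × 6/22 = 3024/303600 = 63/6325.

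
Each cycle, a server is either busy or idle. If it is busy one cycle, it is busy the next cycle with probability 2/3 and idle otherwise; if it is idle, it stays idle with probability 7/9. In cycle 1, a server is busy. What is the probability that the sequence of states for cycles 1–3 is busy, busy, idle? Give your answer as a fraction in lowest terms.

2/9

Cycle 1 is given. For each transition, use the conditional probability from the current state:
P(busy | busy) = 2/3; P(idle | busy) = 1/3.
P = 2/3 × 1/3 = 2/9.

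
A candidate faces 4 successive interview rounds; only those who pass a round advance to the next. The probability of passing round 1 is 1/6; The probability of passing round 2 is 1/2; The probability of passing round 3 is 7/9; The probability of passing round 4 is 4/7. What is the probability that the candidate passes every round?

1/27

The events are sequential, so multiply the conditional probabilities:
P = 1/6 × 1/2 × 7/9 × 4/7 = 28/756 = 1/27.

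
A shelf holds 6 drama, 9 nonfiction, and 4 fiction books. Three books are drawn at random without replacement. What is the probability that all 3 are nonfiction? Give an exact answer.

28/323

P(every draw is nonfiction) = 9/19 × 8/18 × 7/17 = 504/5814 = 28/323.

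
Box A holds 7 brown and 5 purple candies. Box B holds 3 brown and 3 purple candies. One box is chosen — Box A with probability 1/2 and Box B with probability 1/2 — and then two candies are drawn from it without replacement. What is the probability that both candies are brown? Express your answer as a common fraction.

From Box A: P(both brown) = (7/12)(6/11) = 7/22.
From Box B: P(both brown) = (3/6)(2/5) = 1/5.
Total probability = (1/2)(7/22) + (1/2)(1/5) = 57/220.

57/220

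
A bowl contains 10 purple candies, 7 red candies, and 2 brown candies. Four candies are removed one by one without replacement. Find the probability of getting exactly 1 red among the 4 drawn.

One ordering (red drawn first) has probability 7/19 × 12/18 × 11/17 × 10/16 = 9240/93024 = 385/3876.
There are C(4,1) = 4 such orderings, each equally likely, so P = 4 × 385/3876 = 385/969.

385/969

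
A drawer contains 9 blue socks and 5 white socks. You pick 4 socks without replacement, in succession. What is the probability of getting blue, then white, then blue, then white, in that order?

60/1001

Each draw changes the counts, so multiply the conditional probabilities along the sequence:
P = 9/14 × 5/13 × 8/12 × 4/11 = 1440/24024 = 60/1001.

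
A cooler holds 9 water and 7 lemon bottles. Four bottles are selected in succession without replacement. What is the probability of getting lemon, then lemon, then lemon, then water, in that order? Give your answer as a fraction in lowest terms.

Multiply the probability of each draw given the previous ones:
P = 7/16 × 6/15 × 5/14 × 9/13 = 1890/43680 = 9/208.

9/208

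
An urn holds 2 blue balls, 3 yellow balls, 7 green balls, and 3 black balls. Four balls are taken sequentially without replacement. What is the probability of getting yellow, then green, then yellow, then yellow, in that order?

Multiply the probability of each draw given the previous ones:
P = 3/15 × 7/14 × 2/13 × 1/12 = 42/32760 = 1/780.

1/780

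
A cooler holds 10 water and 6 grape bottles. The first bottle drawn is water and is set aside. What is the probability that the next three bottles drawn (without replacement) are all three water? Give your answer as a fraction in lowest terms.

12/65

With the first bottle removed, 9 water remain out of 15.
P = 9/15 × 8/14 × 7/13 = 504/2730 = 12/65.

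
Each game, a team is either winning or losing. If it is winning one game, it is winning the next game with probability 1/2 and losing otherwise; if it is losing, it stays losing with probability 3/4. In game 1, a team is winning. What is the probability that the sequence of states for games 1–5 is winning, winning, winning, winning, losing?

1/16

Game 1 is given. For each transition, use the conditional probability from the current state:
P(winning | winning) = 1/2; P(winning | winning) = 1/2; P(winning | winning) = 1/2; P(losing | winning) = 1/2.
P = 1/2 × 1/2 × 1/2 × 1/2 = 1/16.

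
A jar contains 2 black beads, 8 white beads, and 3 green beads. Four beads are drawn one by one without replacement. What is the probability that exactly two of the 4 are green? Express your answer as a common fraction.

One ordering (green drawn first) has probability 3/13 × 2/12 × 10/11 × 9/10 = 540/17160 = 9/286.
There are C(4,2) = 6 such orderings, each equally likely, so P = 6 × 9/286 = 27/143.

27/143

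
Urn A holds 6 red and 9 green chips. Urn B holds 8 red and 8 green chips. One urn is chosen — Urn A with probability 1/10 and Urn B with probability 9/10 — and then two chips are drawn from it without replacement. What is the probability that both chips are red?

157/700

From Urn A: P(both red) = (6/15)(5/14) = 1/7.
From Urn B: P(both red) = (8/16)(7/15) = 7/30.
Total probability = (1/10)(1/7) + (9/10)(7/30) = 157/700.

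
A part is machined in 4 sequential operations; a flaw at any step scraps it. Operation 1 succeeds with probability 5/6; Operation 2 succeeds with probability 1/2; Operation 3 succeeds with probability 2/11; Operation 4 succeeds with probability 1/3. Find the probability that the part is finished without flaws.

5/198

Multiplying along the chain,
P = 5/6 × 1/2 × 2/11 × 1/3 = 10/396 = 5/198.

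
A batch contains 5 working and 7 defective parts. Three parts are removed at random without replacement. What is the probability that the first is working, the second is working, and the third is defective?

Chain rule:
P = 5/12 × 4/11 × 7/10 = 140/1320 = 7/66.

7/66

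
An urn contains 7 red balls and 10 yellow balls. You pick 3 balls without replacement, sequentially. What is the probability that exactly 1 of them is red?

One ordering (red drawn first) has probability 7/17 × 10/16 × 9/15 = 630/4080 = 21/136.
There are C(3,1) = 3 such orderings, each equally likely, so P = 3 × 21/136 = 63/136.

63/136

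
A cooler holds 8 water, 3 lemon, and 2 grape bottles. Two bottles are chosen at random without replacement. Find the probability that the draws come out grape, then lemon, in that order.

Each draw changes the counts, so multiply the conditional probabilities along the sequence:
P = 2/13 × 3/12 = 6/156 = 1/26.

1/26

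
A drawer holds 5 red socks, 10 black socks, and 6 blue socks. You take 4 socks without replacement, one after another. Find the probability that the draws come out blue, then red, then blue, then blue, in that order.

Each draw changes the counts, so multiply the conditional probabilities along the sequence:
P = 6/21 × 5/20 × 5/19 × 4/18 = 600/143640 = 5/1197.

5/1197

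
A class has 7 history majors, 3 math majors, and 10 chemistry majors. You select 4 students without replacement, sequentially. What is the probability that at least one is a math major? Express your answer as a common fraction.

P(no math majors) = 17/20 × 16/19 × 15/18 × 14/17 = 57120/116280 = 28/57.
P(at least one) = 1 − 28/57 = 29/57.

29/57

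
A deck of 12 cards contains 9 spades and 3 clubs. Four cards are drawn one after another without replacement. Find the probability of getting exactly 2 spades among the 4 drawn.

One ordering (spades drawn first) has probability 9/12 × 8/11 × 3/10 × 2/9 = 432/11880 = 2/55.
There are C(4,2) = 6 such orderings, each equally likely, so P = 6 × 2/55 = 12/55.

12/55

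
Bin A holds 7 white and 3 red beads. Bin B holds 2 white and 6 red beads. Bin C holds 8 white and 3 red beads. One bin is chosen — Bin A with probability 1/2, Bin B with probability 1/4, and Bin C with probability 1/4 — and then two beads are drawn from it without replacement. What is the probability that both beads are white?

From Bin A: P(both white) = (7/10)(6/9) = 7/15.
From Bin B: P(both white) = (2/8)(1/7) = 1/28.
From Bin C: P(both white) = (8/11)(7/10) = 28/55.
Total probability = (1/2)(7/15) + (1/4)(1/28) + (1/4)(28/55) = 6829/18480.

6829/18480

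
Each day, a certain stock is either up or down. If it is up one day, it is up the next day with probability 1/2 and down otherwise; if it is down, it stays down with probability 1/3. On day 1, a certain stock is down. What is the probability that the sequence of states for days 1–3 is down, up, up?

1/3

Day 1 is given. For each transition, use the conditional probability from the current state:
P(up | down) = 2/3; P(up | up) = 1/2.
P = 2/3 × 1/2 = 2/6 = 1/3.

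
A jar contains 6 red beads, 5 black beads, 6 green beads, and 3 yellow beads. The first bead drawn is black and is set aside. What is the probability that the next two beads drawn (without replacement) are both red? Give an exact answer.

With the first bead removed, 6 red remain out of 19.
P = 6/19 × 5/18 = 30/342 = 5/57.

5/57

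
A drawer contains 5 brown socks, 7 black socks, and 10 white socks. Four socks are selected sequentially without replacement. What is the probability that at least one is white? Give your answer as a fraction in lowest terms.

P(no white) = 12/22 × 11/21 × 10/20 × 9/19 = 11880/175560 = 9/133.
P(at least one) = 1 − 9/133 = 124/133.

124/133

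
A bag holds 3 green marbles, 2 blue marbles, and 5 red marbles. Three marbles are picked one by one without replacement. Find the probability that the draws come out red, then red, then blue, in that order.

Multiply the probability of each draw given the previous ones:
P = 5/10 × 4/9 × 2/8 = 40/720 = 1/18.

1/18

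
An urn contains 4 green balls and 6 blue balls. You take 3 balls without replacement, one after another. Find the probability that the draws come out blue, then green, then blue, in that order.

Each draw changes the counts, so multiply the conditional probabilities along the sequence:
P = 6/10 × 4/9 × 5/8 = 120/720 = 1/6.

1/6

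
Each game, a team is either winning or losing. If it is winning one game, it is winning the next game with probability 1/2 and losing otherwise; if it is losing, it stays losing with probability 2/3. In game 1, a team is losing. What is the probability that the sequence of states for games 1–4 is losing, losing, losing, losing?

Game 1 is given. For each transition, use the conditional probability from the current state:
P(losing | losing) = 2/3; P(losing | losing) = 2/3; P(losing | losing) = 2/3.
P = 2/3 × 2/3 × 2/3 = 8/27.

8/27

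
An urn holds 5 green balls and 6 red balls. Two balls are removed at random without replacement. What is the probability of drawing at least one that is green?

P(no green) = 6/11 × 5/10 = 30/110 = 3/11.
P(at least one) = 1 − 3/11 = 8/11.

8/11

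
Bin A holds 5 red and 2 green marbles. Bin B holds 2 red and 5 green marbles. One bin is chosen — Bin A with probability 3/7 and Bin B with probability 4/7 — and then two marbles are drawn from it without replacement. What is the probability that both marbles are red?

From Bin A: P(both red) = (5/7)(4/6) = 10/21.
From Bin B: P(both red) = (2/7)(1/6) = 1/21.
Total probability = (3/7)(10/21) + (4/7)(1/21) = 34/147.

34/147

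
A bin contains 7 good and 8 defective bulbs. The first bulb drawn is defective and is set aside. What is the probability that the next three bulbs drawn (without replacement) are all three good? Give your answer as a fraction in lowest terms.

5/52

After the first draw, 7 of the remaining 14 bulbs are good.
P = 7/14 × 6/13 × 5/12 = 210/2184 = 5/52.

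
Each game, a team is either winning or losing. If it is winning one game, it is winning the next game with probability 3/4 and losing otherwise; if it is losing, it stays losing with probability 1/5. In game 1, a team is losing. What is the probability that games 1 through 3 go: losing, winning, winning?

Game 1 is given. For each transition, use the conditional probability from the current state:
P(winning | losing) = 4/5; P(winning | winning) = 3/4.
P = 4/5 × 3/4 = 12/20 = 3/5.

3/5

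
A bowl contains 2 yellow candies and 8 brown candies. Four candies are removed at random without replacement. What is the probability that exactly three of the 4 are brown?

One ordering (brown drawn first) has probability 8/10 × 7/9 × 6/8 × 2/7 = 672/5040 = 2/15.
There are C(4,3) = 4 such orderings, each equally likely, so P = 4 × 2/15 = 8/15.

8/15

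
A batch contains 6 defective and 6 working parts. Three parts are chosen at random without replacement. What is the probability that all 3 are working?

1/11

P(all working) = 6/12 × 5/11 × 4/10 = 120/1320 = 1/11.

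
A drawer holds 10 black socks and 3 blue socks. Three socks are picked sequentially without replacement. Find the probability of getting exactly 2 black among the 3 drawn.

135/286

One ordering (black drawn first) has probability 10/13 × 9/12 × 3/11 = 270/1716 = 45/286.
There are C(3,2) = 3 such orderings, each equally likely, so P = 3 × 45/286 = 135/286.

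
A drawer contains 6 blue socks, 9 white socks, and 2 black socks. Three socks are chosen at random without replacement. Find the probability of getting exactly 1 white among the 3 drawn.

One ordering (white drawn first) has probability 9/17 × 8/16 × 7/15 = 504/4080 = 21/170.
There are C(3,1) = 3 such orderings, each equally likely, so P = 3 × 21/170 = 63/170.

63/170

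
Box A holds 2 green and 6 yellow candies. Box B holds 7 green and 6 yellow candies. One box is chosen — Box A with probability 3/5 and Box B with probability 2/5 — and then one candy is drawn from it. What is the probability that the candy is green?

19/52

From Box A: P(green) = 2/8.
From Box B: P(green) = 7/13.
Total probability = (3/5)(2/8) + (2/5)(7/13) = 19/52.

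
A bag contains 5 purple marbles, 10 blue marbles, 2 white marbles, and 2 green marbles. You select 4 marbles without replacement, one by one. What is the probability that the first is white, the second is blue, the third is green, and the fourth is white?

5/11628

Multiply the probability of each draw given the previous ones:
P = 2/19 × 10/18 × 2/17 × 1/16 = 40/93024 = 5/11628.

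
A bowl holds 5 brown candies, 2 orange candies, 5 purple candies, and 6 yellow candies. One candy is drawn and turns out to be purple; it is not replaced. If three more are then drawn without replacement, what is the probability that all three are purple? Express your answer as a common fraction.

With the first candy removed, 4 purple remain out of 17.
P = 4/17 × 3/16 × 2/15 = 24/4080 = 1/170.

1/170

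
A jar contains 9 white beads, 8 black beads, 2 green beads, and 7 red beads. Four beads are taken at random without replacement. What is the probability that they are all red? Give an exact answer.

7/2990

P = 7/26 × 6/25 × 5/24 × 4/23 = 840/358800 = 7/2990.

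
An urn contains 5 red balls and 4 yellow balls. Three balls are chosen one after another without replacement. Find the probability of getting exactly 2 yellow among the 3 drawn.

One ordering (yellow drawn first) has probability 4/9 × 3/8 × 5/7 = 60/504 = 5/42.
There are C(3,2) = 3 such orderings, each equally likely, so P = 3 × 5/42 = 5/14.

5/14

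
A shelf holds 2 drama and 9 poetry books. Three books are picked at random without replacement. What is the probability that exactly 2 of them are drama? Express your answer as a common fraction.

3/55

One ordering (drama drawn first) has probability 2/11 × 1/10 × 9/9 = 18/990 = 1/55.
There are C(3,2) = 3 such orderings, each equally likely, so P = 3 × 1/55 = 3/55.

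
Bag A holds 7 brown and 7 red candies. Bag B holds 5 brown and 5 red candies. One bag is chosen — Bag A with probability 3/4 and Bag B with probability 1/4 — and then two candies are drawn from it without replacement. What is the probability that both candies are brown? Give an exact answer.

107/468

From Bag A: P(both brown) = (7/14)(6/13) = 3/13.
From Bag B: P(both brown) = (5/10)(4/9) = 2/9.
Total probability = (3/4)(3/13) + (1/4)(2/9) = 107/468.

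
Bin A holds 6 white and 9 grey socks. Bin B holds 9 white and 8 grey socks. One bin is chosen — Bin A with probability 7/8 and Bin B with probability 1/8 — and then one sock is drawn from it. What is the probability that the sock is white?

From Bin A: P(white) = 6/15.
From Bin B: P(white) = 9/17.
Total probability = (7/8)(6/15) + (1/8)(9/17) = 283/680.

283/680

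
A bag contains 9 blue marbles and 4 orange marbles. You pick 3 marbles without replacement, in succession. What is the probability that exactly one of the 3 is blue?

27/143

One ordering (blue drawn first) has probability 9/13 × 4/12 × 3/11 = 108/1716 = 9/143.
There are C(3,1) = 3 such orderings, each equally likely, so P = 3 × 9/143 = 27/143.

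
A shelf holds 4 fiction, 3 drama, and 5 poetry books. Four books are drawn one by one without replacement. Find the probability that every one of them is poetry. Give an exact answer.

1/99

P(every draw is poetry) = 5/12 × 4/11 × 3/10 × 2/9 = 120/11880 = 1/99.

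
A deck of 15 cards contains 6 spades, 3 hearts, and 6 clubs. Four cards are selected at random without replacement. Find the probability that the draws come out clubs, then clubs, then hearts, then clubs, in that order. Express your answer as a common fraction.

Each draw changes the counts, so multiply the conditional probabilities along the sequence:
P = 6/15 × 5/14 × 3/13 × 4/12 = 360/32760 = 1/91.

1/91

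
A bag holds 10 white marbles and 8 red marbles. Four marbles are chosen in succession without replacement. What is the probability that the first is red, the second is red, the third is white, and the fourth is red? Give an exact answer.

Chain rule:
P = 8/18 × 7/17 × 10/16 × 6/15 = 3360/73440 = 7/153.

7/153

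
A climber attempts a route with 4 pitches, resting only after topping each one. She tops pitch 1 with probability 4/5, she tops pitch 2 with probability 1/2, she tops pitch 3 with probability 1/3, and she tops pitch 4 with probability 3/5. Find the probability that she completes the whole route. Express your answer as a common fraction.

2/25

Multiplying along the chain,
P = 4/5 × 1/2 × 1/3 × 3/5 = 12/150 = 2/25.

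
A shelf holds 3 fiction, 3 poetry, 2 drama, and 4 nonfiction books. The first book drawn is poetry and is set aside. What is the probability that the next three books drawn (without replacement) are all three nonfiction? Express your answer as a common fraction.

4/165

With the first book removed, 4 nonfiction remain out of 11.
P = 4/11 × 3/10 × 2/9 = 24/990 = 4/165.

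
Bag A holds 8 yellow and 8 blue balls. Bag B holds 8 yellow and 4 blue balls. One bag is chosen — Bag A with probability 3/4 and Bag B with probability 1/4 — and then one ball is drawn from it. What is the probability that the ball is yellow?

From Bag A: P(yellow) = 8/16.
From Bag B: P(yellow) = 8/12.
Total probability = (3/4)(8/16) + (1/4)(8/12) = 13/24.

13/24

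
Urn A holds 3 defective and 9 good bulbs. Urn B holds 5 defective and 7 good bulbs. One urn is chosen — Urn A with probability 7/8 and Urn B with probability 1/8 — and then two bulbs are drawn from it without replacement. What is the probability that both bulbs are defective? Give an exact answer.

31/528

From Urn A: P(both defective) = (3/12)(2/11) = 1/22.
From Urn B: P(both defective) = (5/12)(4/11) = 5/33.
Total probability = (7/8)(1/22) + (1/8)(5/33) = 31/528.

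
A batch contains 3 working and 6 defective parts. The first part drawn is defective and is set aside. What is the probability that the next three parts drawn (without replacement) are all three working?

With the first part removed, 3 working remain out of 8.
P = 3/8 × 2/7 × 1/6 = 6/336 = 1/56.

1/56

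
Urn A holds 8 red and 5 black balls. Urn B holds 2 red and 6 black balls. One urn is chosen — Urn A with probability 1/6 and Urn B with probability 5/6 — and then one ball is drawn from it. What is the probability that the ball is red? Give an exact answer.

From Urn A: P(red) = 8/13.
From Urn B: P(red) = 2/8.
Total probability = (1/6)(8/13) + (5/6)(2/8) = 97/312.

97/312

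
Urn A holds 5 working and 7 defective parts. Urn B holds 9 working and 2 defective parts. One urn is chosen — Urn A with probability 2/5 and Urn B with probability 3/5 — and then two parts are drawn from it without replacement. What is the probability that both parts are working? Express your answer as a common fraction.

From Urn A: P(both working) = (5/12)(4/11) = 5/33.
From Urn B: P(both working) = (9/11)(8/10) = 36/55.
Total probability = (2/5)(5/33) + (3/5)(36/55) = 34/75.

34/75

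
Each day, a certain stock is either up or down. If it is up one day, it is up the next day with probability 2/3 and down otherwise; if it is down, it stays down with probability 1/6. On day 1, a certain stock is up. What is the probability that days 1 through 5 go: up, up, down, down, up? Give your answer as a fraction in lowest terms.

Day 1 is given. For each transition, use the conditional probability from the current state:
P(up | up) = 2/3; P(down | up) = 1/3; P(down | down) = 1/6; P(up | down) = 5/6.
P = 2/3 × 1/3 × 1/6 × 5/6 = 10/324 = 5/162.

5/162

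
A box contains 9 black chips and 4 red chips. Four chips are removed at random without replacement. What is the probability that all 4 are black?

126/715

P = 9/13 × 8/12 × 7/11 × 6/10 = 3024/17160 = 126/715.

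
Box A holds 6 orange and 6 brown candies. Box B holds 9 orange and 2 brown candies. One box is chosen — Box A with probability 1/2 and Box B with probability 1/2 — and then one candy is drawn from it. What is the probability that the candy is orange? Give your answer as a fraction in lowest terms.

29/44

From Box A: P(orange) = 6/12.
From Box B: P(orange) = 9/11.
Total probability = (1/2)(6/12) + (1/2)(9/11) = 29/44.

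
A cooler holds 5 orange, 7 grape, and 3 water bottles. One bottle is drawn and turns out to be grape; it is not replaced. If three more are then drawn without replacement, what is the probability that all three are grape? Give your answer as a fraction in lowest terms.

5/91

With the first bottle removed, 6 grape remain out of 14.
P = 6/14 × 5/13 × 4/12 = 120/2184 = 5/91.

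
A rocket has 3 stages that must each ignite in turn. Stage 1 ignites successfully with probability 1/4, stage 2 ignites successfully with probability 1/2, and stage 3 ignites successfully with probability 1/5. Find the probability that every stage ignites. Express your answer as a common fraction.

1/40

Each stage is reached only if all earlier stages succeed, so
P = 1/4 × 1/2 × 1/5 = 1/40.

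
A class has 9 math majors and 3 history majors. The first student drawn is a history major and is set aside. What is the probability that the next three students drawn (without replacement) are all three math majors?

28/55

With the first student removed, 9 math majors remain out of 11.
P = 9/11 × 8/10 × 7/9 = 504/990 = 28/55.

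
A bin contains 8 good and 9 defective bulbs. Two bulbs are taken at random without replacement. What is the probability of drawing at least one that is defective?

27/34

P(no defective) = 8/17 × 7/16 = 56/272 = 7/34.
P(at least one) = 1 − 7/34 = 27/34.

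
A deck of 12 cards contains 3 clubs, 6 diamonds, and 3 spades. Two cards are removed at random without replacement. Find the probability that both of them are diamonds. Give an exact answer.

5/22

P(all diamonds) = 6/12 × 5/11 = 30/132 = 5/22.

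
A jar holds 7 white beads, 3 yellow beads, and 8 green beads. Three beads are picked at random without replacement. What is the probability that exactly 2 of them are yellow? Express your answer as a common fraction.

15/272

One ordering (yellow drawn first) has probability 3/18 × 2/17 × 15/16 = 90/4896 = 5/272.
There are C(3,2) = 3 such orderings, each equally likely, so P = 3 × 5/272 = 15/272.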